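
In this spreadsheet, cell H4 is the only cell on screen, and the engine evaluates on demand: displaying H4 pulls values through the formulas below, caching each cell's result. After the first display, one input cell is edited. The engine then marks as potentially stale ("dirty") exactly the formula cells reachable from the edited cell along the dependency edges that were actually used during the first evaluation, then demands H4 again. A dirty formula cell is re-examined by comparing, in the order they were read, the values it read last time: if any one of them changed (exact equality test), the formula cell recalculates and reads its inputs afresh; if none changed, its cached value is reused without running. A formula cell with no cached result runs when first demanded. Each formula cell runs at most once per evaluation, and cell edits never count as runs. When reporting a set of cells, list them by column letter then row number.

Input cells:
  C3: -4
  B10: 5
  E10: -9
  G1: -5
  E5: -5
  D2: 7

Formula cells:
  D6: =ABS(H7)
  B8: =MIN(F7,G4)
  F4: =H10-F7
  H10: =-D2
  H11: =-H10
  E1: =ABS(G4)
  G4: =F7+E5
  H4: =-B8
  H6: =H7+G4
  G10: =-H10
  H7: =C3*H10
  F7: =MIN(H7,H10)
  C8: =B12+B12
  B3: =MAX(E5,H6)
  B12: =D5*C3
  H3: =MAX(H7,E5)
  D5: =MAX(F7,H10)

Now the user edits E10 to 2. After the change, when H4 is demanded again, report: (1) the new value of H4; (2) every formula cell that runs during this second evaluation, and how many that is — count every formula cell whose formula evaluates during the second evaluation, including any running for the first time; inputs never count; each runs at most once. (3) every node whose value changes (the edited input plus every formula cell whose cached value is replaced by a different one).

Initial pass — values computed on the first demand:
  H10 = -(7) = -7
  H7 = -4 * -7 = 28
  F7 = MIN(28, -7) = -7
  G4 = -7 + -5 = -12
  B8 = MIN(-7, -12) = -12
  H4 = -(-12) = 12

Second demand — change propagation:
  no demanded computation ever read E10, so the edit dirties nothing and nothing runs.

The important point: nothing the output needs ever reads E10, so the edit is invisible to it.

H4 now evaluates to 12.
Run set: none (0 run).
Changed values: E10.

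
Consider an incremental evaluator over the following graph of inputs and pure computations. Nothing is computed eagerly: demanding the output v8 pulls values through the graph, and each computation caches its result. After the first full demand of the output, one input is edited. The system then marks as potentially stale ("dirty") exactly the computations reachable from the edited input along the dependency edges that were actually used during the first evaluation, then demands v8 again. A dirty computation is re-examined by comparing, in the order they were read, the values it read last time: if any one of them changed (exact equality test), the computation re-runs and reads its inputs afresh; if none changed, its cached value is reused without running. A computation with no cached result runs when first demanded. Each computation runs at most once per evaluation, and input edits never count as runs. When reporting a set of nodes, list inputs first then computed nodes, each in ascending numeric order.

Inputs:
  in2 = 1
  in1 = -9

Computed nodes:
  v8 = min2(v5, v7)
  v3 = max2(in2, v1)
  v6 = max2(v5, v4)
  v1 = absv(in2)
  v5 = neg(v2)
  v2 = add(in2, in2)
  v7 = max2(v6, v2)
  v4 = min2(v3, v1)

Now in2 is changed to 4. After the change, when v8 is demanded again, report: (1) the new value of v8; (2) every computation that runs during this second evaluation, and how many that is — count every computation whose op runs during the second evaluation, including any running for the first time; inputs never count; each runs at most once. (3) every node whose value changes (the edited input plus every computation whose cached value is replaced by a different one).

v8 now evaluates to -8.
Run set: v1, v2, v3, v4, v5, v6, v7, v8 (8 run).
Changed values: in2, v1, v2, v3, v4, v5, v6, v7, v8.

Initial pass — values computed on the first demand:
  v1 = absv(1) = 1
  v2 = add(1, 1) = 2
  v3 = max2(1, 1) = 1
  v4 = min2(1, 1) = 1
  v5 = neg(2) = -2
  v6 = max2(-2, 1) = 1
  v7 = max2(1, 2) = 2
  v8 = min2(-2, 2) = -2

Second demand — change propagation:
  v1: re-runs because in2 1->4; new result 4.
  v2: re-runs because in2 1->4; in2 1->4; new result 8.
  v3: re-runs because in2 1->4; v1 1->4; new result 4.
  v4: re-runs because v3 1->4; v1 1->4; new result 4.
  v5: re-runs because v2 2->8; new result -8.
  v6: re-runs because v5 -2->-8; v4 1->4; new result 4.
  v7: re-runs because v6 1->4; v2 2->8; new result 8.
  v8: re-runs because v5 -2->-8; v7 2->8; new result -8.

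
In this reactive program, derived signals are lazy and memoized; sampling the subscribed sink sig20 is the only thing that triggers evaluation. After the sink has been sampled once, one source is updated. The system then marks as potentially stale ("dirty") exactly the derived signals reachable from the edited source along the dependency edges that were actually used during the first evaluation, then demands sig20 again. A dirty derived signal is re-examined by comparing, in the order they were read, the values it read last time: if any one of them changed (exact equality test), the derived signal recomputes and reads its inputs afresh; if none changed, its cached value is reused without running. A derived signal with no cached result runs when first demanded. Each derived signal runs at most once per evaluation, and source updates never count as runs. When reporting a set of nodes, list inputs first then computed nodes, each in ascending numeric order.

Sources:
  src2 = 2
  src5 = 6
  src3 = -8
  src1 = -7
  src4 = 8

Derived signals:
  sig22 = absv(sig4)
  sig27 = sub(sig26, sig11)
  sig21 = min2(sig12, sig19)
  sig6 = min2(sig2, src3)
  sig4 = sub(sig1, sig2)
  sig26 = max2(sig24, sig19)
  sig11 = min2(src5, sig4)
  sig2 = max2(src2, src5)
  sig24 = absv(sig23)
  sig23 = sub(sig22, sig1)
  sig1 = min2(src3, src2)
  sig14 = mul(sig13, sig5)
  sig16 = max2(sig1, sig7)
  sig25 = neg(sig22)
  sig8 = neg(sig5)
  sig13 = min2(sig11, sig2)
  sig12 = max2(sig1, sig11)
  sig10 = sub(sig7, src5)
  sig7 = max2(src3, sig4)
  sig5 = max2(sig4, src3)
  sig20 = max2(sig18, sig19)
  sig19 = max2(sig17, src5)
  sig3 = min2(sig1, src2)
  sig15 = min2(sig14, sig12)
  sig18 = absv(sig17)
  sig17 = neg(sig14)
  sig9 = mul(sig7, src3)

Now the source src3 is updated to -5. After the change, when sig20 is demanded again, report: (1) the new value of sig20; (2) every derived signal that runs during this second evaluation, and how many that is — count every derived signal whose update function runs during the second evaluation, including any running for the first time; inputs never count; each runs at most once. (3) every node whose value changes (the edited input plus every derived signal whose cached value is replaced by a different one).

First demand of the output computes:
  sig1 = min2(-8, 2) = -8
  sig2 = max2(2, 6) = 6
  sig4 = sub(-8, 6) = -14
  sig5 = max2(-14, -8) = -8
  sig11 = min2(6, -14) = -14
  sig13 = min2(-14, 6) = -14
  sig14 = mul(-14, -8) = 112
  sig17 = neg(112) = -112
  sig18 = absv(-112) = 112
  sig19 = max2(-112, 6) = 6
  sig20 = max2(112, 6) = 112

After the edit, cleaning proceeds:
  sig1: a read changed (src3 -8->-5) — executes, giving -5.
  sig4: a read changed (sig1 -8->-5) — executes, giving -11.
  sig5: a read changed (sig4 -14->-11; src3 -8->-5) — executes, giving -5.
  sig11: a read changed (sig4 -14->-11) — executes, giving -11.
  sig13: a read changed (sig11 -14->-11) — executes, giving -11.
  sig14: a read changed (sig13 -14->-11; sig5 -8->-5) — executes, giving 55.
  sig17: a read changed (sig14 112->55) — executes, giving -55.
  sig18: a read changed (sig17 -112->-55) — executes, giving 55.
  sig19: a read changed (sig17 -112->-55) — executes, giving 6 — identical to its old value.
  sig20: a read changed (sig18 112->55) — executes, giving 55.

Demanding sig20 again yields 55.
10 derived signals run: sig1, sig4, sig5, sig11, sig13, sig14, sig17, sig18, sig19, sig20.
The nodes whose values change: src3, sig1, sig4, sig5, sig11, sig13, sig14, sig17, sig18, sig20.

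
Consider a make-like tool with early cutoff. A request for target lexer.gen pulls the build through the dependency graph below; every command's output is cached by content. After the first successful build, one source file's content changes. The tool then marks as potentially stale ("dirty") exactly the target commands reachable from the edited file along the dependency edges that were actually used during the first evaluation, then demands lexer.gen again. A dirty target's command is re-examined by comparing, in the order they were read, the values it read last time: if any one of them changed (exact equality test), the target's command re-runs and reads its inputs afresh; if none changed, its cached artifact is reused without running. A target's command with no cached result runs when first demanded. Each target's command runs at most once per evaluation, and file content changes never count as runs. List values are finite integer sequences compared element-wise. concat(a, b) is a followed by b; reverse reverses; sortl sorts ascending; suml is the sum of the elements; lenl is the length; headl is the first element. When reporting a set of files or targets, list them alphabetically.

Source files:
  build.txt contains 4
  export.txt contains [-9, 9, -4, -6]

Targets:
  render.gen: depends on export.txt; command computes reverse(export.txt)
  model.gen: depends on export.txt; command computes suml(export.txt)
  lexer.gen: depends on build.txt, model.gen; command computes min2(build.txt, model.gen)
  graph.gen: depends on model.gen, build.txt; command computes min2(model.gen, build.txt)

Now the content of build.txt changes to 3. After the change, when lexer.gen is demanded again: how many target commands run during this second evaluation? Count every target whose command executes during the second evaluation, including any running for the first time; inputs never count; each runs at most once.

1 target commands run: lexer.gen.

First demand of the output computes:
  model.gen = suml([-9, 9, -4, -6]) = -10
  lexer.gen = min2(4, -10) = -10

After the edit, cleaning proceeds:
  lexer.gen: a read changed (build.txt 4->3) — executes, giving -10 — identical to its old value.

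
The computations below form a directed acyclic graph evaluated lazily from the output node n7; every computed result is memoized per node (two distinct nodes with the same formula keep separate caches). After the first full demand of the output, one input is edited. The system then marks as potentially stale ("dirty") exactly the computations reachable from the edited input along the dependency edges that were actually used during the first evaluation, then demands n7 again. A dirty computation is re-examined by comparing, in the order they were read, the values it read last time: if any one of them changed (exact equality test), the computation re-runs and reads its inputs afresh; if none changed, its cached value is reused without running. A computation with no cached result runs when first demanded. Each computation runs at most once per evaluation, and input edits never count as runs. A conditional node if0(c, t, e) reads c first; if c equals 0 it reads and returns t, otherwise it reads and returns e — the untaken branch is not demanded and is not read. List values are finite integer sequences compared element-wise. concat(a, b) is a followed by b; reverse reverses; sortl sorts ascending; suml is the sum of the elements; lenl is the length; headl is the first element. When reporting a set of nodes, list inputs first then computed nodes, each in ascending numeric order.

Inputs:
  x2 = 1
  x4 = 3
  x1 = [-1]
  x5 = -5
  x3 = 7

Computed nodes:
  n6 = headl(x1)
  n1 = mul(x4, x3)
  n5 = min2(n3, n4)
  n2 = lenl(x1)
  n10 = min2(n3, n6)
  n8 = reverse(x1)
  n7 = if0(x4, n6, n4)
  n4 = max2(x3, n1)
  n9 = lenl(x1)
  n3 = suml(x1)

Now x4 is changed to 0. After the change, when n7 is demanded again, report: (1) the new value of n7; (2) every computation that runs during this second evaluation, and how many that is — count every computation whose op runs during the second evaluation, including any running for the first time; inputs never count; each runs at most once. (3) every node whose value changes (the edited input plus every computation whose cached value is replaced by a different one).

Demanding n7 again yields -1.
2 computations run: n6, n7.
The nodes whose values change: x4, n7.
Note the branch switch — demand abandons n1, n4, which are never re-examined.

First demand of the output computes:
  n1 = mul(3, 7) = 21
  n4 = max2(7, 21) = 21
  n7 = if0(x4=3 -> else branch n4) = 21

After the edit, cleaning proceeds:
  n1: stays stale; no demand reaches it after the flip.
  n4: stays stale; no demand reaches it after the flip.
  n6: had never run; runs now, result -1.
  n7: a read changed (x4 3->0) — executes, giving -1.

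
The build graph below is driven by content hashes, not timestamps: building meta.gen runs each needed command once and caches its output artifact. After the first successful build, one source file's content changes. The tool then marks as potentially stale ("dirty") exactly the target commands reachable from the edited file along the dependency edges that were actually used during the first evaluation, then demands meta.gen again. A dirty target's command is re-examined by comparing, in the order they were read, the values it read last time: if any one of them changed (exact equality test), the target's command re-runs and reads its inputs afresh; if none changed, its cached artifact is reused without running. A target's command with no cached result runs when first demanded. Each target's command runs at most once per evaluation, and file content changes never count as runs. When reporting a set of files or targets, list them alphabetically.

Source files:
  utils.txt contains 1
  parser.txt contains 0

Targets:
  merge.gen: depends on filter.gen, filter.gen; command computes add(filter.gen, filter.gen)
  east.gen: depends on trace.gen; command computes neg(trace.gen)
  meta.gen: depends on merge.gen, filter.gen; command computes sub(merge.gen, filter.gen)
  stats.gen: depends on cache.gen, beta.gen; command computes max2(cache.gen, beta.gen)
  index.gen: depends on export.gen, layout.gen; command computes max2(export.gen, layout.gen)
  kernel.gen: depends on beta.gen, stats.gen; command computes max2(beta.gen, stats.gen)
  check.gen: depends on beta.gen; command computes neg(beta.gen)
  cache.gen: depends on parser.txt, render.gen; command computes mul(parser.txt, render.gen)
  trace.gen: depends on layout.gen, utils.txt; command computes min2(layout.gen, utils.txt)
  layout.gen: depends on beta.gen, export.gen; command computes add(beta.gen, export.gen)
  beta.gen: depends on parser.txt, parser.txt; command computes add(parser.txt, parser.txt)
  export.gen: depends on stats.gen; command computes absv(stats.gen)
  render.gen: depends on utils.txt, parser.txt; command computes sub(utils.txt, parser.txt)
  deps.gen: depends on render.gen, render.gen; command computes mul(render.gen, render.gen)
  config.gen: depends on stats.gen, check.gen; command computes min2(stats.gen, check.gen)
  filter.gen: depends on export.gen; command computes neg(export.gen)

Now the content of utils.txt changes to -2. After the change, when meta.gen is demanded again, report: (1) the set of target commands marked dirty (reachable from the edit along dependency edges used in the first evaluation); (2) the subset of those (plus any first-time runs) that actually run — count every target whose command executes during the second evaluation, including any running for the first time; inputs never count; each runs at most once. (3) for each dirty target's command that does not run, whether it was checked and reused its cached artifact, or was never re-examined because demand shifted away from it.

Dirty set: cache.gen, export.gen, filter.gen, merge.gen, meta.gen, render.gen, stats.gen.
Run set: cache.gen, render.gen (2 run).
Re-examined without running (cache reused): export.gen, filter.gen, merge.gen, meta.gen, stats.gen.
The important point: cache.gen recomputes to an identical value, and the output ends up unchanged.

Initial pass — values computed on the first demand:
  beta.gen = add(0, 0) = 0
  render.gen = sub(1, 0) = 1
  cache.gen = mul(0, 1) = 0
  stats.gen = max2(0, 0) = 0
  export.gen = absv(0) = 0
  filter.gen = neg(0) = 0
  merge.gen = add(0, 0) = 0
  meta.gen = sub(0, 0) = 0

Second demand — change propagation:
  render.gen: re-runs because utils.txt 1->-2; new result -2.
  cache.gen: re-runs because render.gen 1->-2; new result 0 (unchanged).
  stats.gen: re-examined; everything it read last time is the same (cache.gen unchanged, beta.gen unchanged) — cache 0 kept, no run.
  export.gen: re-examined; everything it read last time is the same (stats.gen unchanged) — cache 0 kept, no run.
  filter.gen: re-examined; everything it read last time is the same (export.gen unchanged) — cache 0 kept, no run.
  merge.gen: re-examined; everything it read last time is the same (filter.gen unchanged, filter.gen unchanged) — cache 0 kept, no run.
  meta.gen: re-examined; everything it read last time is the same (merge.gen unchanged, filter.gen unchanged) — cache 0 kept, no run.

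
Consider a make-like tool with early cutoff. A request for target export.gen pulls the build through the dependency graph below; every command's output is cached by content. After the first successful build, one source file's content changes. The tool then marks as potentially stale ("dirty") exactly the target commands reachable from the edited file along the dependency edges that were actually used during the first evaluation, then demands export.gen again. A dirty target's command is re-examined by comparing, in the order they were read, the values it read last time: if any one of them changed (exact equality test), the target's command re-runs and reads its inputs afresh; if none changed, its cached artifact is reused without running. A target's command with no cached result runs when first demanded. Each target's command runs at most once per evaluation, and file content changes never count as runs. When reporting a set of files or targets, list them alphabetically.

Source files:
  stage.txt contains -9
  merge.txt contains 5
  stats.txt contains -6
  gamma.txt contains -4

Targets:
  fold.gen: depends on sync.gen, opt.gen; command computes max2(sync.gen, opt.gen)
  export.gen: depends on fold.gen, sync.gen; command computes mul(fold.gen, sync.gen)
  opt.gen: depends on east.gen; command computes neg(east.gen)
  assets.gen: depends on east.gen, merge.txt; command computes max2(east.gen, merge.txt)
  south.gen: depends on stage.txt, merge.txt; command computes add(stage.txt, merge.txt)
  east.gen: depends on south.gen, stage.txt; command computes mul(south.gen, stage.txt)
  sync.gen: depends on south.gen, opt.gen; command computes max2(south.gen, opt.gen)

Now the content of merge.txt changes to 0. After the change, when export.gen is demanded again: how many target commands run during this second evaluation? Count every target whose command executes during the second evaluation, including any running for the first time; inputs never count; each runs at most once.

6 target commands run: east.gen, export.gen, fold.gen, opt.gen, south.gen, sync.gen.

First demand of the output computes:
  south.gen = add(-9, 5) = -4
  east.gen = mul(-4, -9) = 36
  opt.gen = neg(36) = -36
  sync.gen = max2(-4, -36) = -4
  fold.gen = max2(-4, -36) = -4
  export.gen = mul(-4, -4) = 16

After the edit, cleaning proceeds:
  south.gen: a read changed (merge.txt 5->0) — executes, giving -9.
  east.gen: a read changed (south.gen -4->-9) — executes, giving 81.
  opt.gen: a read changed (east.gen 36->81) — executes, giving -81.
  sync.gen: a read changed (south.gen -4->-9; opt.gen -36->-81) — executes, giving -9.
  fold.gen: a read changed (sync.gen -4->-9; opt.gen -36->-81) — executes, giving -9.
  export.gen: a read changed (fold.gen -4->-9; sync.gen -4->-9) — executes, giving 81.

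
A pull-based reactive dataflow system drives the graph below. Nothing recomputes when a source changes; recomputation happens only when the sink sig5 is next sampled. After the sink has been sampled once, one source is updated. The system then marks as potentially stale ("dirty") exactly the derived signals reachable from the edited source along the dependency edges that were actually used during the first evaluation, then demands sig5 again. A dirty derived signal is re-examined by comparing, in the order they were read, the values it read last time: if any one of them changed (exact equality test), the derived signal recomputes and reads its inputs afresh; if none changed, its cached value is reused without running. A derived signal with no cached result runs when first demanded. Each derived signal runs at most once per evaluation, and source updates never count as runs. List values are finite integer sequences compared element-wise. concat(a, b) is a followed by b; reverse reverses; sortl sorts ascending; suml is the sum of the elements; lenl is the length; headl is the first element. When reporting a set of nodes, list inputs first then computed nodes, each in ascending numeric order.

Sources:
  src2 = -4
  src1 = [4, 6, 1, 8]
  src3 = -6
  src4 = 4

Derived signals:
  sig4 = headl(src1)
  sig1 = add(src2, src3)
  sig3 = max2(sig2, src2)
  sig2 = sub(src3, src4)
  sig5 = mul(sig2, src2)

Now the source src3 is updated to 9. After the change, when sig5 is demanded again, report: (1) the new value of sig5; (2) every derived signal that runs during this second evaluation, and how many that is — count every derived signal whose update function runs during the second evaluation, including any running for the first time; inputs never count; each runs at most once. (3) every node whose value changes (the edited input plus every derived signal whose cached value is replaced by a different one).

First evaluation (everything demanded from the output):
  sig2 = sub(-6, 4) = -10
  sig5 = mul(-10, -4) = 40

Propagation after the edit:
  sig2: runs — src3 -6->9; result 5.
  sig5: runs — sig2 -10->5; result -20.

New value of sig5: -20.
Derived signals that run: sig2, sig5 — 2 in total.
Values that change: src3, sig2, sig5.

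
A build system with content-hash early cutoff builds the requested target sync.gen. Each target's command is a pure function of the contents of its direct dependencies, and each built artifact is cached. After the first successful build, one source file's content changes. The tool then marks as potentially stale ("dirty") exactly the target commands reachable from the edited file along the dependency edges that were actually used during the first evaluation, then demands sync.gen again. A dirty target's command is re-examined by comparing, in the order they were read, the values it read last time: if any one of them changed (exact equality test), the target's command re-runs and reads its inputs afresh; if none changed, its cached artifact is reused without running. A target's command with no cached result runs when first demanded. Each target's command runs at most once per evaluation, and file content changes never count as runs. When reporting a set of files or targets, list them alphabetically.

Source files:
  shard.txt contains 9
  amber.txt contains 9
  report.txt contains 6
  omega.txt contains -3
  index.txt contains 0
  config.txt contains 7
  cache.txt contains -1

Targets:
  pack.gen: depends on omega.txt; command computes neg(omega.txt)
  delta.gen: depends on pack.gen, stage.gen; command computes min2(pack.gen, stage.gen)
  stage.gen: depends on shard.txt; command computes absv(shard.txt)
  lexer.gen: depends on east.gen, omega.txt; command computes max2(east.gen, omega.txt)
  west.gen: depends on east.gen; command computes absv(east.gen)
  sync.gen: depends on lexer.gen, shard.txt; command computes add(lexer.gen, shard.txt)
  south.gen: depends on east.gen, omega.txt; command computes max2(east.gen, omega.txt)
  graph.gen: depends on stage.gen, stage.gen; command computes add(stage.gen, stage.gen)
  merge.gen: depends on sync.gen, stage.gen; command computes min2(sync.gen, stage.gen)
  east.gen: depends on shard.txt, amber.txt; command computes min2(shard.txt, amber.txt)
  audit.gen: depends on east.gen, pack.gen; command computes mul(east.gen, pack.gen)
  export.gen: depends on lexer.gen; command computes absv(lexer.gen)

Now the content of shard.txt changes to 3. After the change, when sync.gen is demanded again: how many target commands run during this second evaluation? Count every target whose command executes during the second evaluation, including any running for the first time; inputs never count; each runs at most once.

First evaluation (everything demanded from the output):
  east.gen = min2(9, 9) = 9
  lexer.gen = max2(9, -3) = 9
  sync.gen = add(9, 9) = 18

Propagation after the edit:
  east.gen: runs — shard.txt 9->3; result 3.
  lexer.gen: runs — east.gen 9->3; result 3.
  sync.gen: runs — lexer.gen 9->3; shard.txt 9->3; result 6.

Target commands that run: east.gen, lexer.gen, sync.gen — 3 in total.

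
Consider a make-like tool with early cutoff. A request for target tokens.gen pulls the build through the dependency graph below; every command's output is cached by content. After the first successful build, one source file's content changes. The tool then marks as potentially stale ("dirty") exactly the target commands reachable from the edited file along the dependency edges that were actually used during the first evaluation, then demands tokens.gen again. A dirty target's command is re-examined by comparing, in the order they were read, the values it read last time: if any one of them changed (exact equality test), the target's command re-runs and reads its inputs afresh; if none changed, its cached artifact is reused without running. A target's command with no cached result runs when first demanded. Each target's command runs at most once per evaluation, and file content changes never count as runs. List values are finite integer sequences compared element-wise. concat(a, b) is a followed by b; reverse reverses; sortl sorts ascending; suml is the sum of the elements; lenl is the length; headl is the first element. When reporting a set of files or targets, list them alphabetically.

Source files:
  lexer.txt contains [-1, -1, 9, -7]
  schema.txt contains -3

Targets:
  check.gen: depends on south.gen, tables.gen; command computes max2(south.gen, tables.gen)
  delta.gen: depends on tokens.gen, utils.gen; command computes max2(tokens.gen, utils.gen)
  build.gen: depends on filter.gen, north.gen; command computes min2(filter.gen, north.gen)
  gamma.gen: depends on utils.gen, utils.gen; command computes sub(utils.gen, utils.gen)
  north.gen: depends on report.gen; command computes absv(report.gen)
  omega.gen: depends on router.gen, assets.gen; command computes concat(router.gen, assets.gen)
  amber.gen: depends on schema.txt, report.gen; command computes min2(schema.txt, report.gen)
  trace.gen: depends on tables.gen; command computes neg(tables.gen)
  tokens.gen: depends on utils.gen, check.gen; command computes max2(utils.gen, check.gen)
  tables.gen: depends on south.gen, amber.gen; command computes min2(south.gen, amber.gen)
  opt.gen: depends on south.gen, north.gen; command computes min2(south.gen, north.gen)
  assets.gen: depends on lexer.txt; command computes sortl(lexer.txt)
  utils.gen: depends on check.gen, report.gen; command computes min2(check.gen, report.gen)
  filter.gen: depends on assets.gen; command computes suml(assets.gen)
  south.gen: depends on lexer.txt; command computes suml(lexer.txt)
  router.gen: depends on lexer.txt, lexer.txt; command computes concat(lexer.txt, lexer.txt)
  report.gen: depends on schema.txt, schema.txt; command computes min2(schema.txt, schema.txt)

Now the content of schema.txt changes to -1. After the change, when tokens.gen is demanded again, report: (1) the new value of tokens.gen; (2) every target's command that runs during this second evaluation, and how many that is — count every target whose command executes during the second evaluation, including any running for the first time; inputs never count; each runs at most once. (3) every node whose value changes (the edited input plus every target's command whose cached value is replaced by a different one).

Demanding tokens.gen again yields 0.
6 target commands run: amber.gen, check.gen, report.gen, tables.gen, tokens.gen, utils.gen.
The nodes whose values change: amber.gen, report.gen, schema.txt, tables.gen, utils.gen.

First demand of the output computes:
  report.gen = min2(-3, -3) = -3
  amber.gen = min2(-3, -3) = -3
  south.gen = suml([-1, -1, 9, -7]) = 0
  tables.gen = min2(0, -3) = -3
  check.gen = max2(0, -3) = 0
  utils.gen = min2(0, -3) = -3
  tokens.gen = max2(-3, 0) = 0

After the edit, cleaning proceeds:
  report.gen: a read changed (schema.txt -3->-1; schema.txt -3->-1) — executes, giving -1.
  amber.gen: a read changed (schema.txt -3->-1; report.gen -3->-1) — executes, giving -1.
  tables.gen: a read changed (amber.gen -3->-1) — executes, giving -1.
  check.gen: a read changed (tables.gen -3->-1) — executes, giving 0 — identical to its old value.
  utils.gen: a read changed (report.gen -3->-1) — executes, giving -1.
  tokens.gen: a read changed (utils.gen -3->-1) — executes, giving 0 — identical to its old value.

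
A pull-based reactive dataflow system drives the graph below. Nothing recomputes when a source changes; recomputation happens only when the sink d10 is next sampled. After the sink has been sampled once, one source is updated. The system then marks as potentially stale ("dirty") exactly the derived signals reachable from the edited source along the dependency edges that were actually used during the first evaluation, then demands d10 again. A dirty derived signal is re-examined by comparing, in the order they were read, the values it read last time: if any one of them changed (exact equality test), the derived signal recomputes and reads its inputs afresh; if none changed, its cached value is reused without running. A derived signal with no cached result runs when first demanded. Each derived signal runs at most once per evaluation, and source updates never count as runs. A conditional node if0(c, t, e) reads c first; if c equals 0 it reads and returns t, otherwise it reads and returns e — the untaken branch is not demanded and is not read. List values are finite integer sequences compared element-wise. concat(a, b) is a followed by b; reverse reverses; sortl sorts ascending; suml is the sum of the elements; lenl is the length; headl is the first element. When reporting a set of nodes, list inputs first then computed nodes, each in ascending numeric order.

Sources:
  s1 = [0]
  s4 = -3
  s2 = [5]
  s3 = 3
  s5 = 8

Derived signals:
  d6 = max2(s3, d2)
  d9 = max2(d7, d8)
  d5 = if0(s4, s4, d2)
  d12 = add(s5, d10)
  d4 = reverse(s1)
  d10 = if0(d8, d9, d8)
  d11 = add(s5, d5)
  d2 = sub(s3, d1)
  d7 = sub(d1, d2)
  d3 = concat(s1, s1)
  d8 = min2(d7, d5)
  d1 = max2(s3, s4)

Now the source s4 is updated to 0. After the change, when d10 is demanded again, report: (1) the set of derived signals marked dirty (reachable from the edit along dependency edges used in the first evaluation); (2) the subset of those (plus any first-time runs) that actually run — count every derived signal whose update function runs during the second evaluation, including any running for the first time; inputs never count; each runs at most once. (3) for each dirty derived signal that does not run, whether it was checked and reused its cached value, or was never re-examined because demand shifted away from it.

Marked dirty: d1, d2, d5, d7, d8, d9, d10.
Derived signals that run: d1, d5 — 2 in total.
Checked but reused from cache: d2, d7, d8, d9, d10.
Key observation: the cutoff stops propagation at d2 — its inputs' values are unchanged, so it reuses its cache.

First evaluation (everything demanded from the output):
  d1 = max2(3, -3) = 3
  d2 = sub(3, 3) = 0
  d5 = if0(s4=-3 -> else branch d2) = 0
  d7 = sub(3, 0) = 3
  d8 = min2(3, 0) = 0
  d9 = max2(3, 0) = 3
  d10 = if0(d8=0 -> then branch d9) = 3

Propagation after the edit:
  d1: runs — s4 -3->0; result 3 (same value as before).
  d2: checked — values it read are unchanged (s3 unchanged, d1 unchanged); reused cached 0 without running.
  d5: runs — s4 -3->0; result 0 (same value as before).
  d7: checked — values it read are unchanged (d1 unchanged, d2 unchanged); reused cached 3 without running.
  d8: checked — values it read are unchanged (d7 unchanged, d5 unchanged); reused cached 0 without running.
  d9: checked — values it read are unchanged (d7 unchanged, d8 unchanged); reused cached 3 without running.
  d10: checked — values it read are unchanged (d8 unchanged, d9 unchanged); reused cached 3 without running.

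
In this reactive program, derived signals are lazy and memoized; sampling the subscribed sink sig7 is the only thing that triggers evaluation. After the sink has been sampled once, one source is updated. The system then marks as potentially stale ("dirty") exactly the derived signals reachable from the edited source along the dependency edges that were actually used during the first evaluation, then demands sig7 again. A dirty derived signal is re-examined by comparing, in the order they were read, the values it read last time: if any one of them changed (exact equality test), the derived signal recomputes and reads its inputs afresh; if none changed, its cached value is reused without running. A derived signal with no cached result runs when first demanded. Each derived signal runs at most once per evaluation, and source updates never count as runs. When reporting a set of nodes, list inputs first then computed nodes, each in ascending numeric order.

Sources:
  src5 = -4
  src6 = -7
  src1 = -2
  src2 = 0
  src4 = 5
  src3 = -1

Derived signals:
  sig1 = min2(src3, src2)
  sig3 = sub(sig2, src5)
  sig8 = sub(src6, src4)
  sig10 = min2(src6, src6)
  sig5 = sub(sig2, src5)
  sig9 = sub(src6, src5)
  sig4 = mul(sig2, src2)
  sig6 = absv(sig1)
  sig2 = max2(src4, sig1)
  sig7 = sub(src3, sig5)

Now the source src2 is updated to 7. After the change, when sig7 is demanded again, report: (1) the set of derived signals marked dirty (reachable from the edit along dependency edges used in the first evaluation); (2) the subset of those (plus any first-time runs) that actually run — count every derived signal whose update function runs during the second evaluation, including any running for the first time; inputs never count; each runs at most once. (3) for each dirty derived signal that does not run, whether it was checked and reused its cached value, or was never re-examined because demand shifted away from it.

First demand of the output computes:
  sig1 = min2(-1, 0) = -1
  sig2 = max2(5, -1) = 5
  sig5 = sub(5, -4) = 9
  sig7 = sub(-1, 9) = -10

After the edit, cleaning proceeds:
  sig1: a read changed (src2 0->7) — executes, giving -1 — identical to its old value.
  sig2: dirty, but its reads are unchanged (src4 unchanged, sig1 unchanged); cached 5 stands.
  sig5: dirty, but its reads are unchanged (sig2 unchanged, src5 unchanged); cached 9 stands.
  sig7: dirty, but its reads are unchanged (src3 unchanged, sig5 unchanged); cached -10 stands.

Note the absorption at sig1: it re-runs yet its value is the same, leaving the output's value untouched.

The edit dirties: sig1, sig2, sig5, sig7.
1 derived signals run: sig1.
Cache hits after checking: sig2, sig5, sig7.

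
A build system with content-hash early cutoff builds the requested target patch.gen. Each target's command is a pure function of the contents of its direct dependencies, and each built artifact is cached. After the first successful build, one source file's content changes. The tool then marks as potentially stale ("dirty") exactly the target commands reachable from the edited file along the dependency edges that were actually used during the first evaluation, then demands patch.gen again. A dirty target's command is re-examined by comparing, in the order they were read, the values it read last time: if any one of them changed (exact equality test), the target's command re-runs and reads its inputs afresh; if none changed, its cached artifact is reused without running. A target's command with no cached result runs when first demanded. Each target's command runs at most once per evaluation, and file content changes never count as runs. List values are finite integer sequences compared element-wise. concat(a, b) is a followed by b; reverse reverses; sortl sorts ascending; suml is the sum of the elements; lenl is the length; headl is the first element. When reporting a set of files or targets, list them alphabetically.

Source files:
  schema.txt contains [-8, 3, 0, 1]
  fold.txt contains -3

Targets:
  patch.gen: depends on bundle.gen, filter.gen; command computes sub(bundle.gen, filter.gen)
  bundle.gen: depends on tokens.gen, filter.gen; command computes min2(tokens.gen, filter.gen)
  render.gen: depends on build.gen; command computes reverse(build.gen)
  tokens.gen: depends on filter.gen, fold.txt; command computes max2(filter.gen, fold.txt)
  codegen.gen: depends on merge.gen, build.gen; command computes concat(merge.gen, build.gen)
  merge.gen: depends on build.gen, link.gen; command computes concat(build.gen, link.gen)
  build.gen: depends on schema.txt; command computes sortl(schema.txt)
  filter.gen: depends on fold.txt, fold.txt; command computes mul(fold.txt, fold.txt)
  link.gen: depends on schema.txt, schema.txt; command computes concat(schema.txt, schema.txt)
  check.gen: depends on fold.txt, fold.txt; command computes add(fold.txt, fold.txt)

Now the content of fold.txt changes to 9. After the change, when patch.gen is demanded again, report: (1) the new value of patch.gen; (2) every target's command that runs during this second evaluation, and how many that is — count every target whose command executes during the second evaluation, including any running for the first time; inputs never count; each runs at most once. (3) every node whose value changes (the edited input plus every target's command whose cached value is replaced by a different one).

New value of patch.gen: 0.
Target commands that run: bundle.gen, filter.gen, patch.gen, tokens.gen — 4 in total.
Values that change: bundle.gen, filter.gen, fold.txt, tokens.gen.

First evaluation (everything demanded from the output):
  filter.gen = mul(-3, -3) = 9
  tokens.gen = max2(9, -3) = 9
  bundle.gen = min2(9, 9) = 9
  patch.gen = sub(9, 9) = 0

Propagation after the edit:
  filter.gen: runs — fold.txt -3->9; fold.txt -3->9; result 81.
  tokens.gen: runs — filter.gen 9->81; fold.txt -3->9; result 81.
  bundle.gen: runs — tokens.gen 9->81; filter.gen 9->81; result 81.
  patch.gen: runs — bundle.gen 9->81; filter.gen 9->81; result 0 (same value as before).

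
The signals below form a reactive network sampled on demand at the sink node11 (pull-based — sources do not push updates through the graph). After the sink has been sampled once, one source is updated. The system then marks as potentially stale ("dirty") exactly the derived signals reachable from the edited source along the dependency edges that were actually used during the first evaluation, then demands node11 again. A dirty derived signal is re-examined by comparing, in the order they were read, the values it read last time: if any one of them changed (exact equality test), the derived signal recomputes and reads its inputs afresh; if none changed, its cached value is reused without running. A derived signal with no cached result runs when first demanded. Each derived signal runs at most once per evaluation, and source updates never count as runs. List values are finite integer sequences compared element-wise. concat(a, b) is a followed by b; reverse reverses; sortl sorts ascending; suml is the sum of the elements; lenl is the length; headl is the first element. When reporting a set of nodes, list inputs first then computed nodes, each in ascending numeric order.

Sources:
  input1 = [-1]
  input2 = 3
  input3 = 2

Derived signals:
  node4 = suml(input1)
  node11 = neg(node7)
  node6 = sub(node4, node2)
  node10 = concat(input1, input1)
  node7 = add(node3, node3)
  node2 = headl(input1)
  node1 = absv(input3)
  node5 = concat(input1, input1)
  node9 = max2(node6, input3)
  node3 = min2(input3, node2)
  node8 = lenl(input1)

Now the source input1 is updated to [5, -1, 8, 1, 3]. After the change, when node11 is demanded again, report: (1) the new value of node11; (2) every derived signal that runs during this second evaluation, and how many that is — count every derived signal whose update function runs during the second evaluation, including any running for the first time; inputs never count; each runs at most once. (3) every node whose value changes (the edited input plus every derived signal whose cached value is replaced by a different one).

Initial pass — values computed on the first demand:
  node2 = headl([-1]) = -1
  node3 = min2(2, -1) = -1
  node7 = add(-1, -1) = -2
  node11 = neg(-2) = 2

Second demand — change propagation:
  node2: re-runs because input1 [-1]->[5, -1, 8, 1, 3]; new result 5.
  node3: re-runs because node2 -1->5; new result 2.
  node7: re-runs because node3 -1->2; node3 -1->2; new result 4.
  node11: re-runs because node7 -2->4; new result -4.

node11 now evaluates to -4.
Run set: node2, node3, node7, node11 (4 run).
Changed values: input1, node2, node3, node7, node11.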